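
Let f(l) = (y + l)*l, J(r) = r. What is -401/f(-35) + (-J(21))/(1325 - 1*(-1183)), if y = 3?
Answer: -85769/234080 ≈ -0.36641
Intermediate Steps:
f(l) = l*(3 + l) (f(l) = (3 + l)*l = l*(3 + l))
-401/f(-35) + (-J(21))/(1325 - 1*(-1183)) = -401*(-1/(35*(3 - 35))) + (-1*21)/(1325 - 1*(-1183)) = -401/((-35*(-32))) - 21/(1325 + 1183) = -401/1120 - 21/2508 = -401*1/1120 - 21*1/2508 = -401/1120 - 7/836 = -85769/234080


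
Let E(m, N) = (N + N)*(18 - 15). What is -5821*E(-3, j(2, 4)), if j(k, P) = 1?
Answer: -34926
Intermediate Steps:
E(m, N) = 6*N (E(m, N) = (2*N)*3 = 6*N)
-5821*E(-3, j(2, 4)) = -34926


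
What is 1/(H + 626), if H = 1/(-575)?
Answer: 575/359949 ≈ 0.0015974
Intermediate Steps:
H = -1/575 ≈ -0.0017391
1/(H + 626) = 1/(-1/575 + 626) = 1/(359949/575) = 575/359949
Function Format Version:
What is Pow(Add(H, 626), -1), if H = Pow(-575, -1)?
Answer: Rational(575, 359949) ≈ 0.0015974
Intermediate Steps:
H = Rational(-1, 575) ≈ -0.0017391
Pow(Add(H, 626), -1) = Pow(Add(Rational(-1, 575), 626), -1) = Pow(Rational(359949, 575), -1) = Rational(575, 359949)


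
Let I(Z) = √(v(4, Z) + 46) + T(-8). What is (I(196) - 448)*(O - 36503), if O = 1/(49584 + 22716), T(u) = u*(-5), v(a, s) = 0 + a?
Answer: 89731674566/6025 - 2639166899*√2/14460 ≈ 1.4635e+7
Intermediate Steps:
v(a, s) = a
T(u) = -5*u
O = 1/72300 ≈ 1.3831e-5
I(Z) = 40 + 5*√2 (I(Z) = √(4 + 46) - 5*(-8) = √50 + 40 = 5*√2 + 40 = 40 + 5*√2)
(I(196) - 448)*(O - 36503) = ((40 + 5*√2) - 448)*(1/72300 - 36503) = (-408 + 5*√2)*(-2639166899/72300) = 89731674566/6025 - 2639166899*√2/14460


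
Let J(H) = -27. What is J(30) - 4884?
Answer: -4911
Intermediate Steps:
J(30) - 4884 = -27 - 4884 = -4911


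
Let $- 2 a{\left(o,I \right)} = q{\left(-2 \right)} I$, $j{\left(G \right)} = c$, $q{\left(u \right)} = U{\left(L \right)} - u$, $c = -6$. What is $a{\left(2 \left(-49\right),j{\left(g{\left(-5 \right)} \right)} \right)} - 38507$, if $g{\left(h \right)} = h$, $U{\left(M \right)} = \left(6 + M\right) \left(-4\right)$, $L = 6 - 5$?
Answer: $-38585$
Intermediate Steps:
$L = 1$ ($L = 6 - 5 = 1$)
$U{\left(M \right)} = -24 - 4 M$
$q{\left(u \right)} = -28 - u$ ($q{\left(u \right)} = \left(-24 - 4\right) - u = -28 - u$)
$j{\left(G \right)} = -6$
$a{\left(o,I \right)} = 13 I$ ($a{\left(o,I \right)} = - \frac{\left(-28 - -2\right) I}{2} = - \frac{\left(-28 + 2\right) I}{2} = - \frac{\left(-26\right) I}{2} = 13 I$)
$a{\left(2 \left(-49\right),j{\left(g{\left(-5 \right)} \right)} \right)} - 38507 = 13 \left(-6\right) - 38507 = -78 - 38507 = -38585$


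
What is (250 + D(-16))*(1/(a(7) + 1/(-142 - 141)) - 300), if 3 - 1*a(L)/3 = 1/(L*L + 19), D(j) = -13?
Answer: -12244476072/172279 ≈ -71074.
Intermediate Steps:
a(L) = 9 - 3/(19 + L**2) (a(L) = 9 - 3/(L*L + 19) = 9 - 3/(L**2 + 19) = 9 - 3/(19 + L**2))
(250 + D(-16))*(1/(a(7) + 1/(-142 - 141)) - 300) = (250 - 13)*(1/(3*(56 + 3*7**2)/(19 + 7**2) + 1/(-142 - 141)) - 300) = 237*(1/(3*(56 + 3*49)/(19 + 49) + 1/(-283)) - 300) = 237*(1/(3*(56 + 147)/68 - 1/283) - 300) = 237*(1/(3*(1/68)*203 - 1/283) - 300) = 237*(1/(609/68 - 1/283) - 300) = 237*(1/(172279/19244) - 300) = 237*(19244/172279 - 300) = 237*(-51664456/172279) = -12244476072/172279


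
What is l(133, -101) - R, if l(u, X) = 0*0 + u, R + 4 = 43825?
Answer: -43688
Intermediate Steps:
R = 43821 (R = -4 + 43825 = 43821)
l(u, X) = u (l(u, X) = 0 + u = u)
l(133, -101) - R = 133 - 1*43821 = 133 - 43821 = -43688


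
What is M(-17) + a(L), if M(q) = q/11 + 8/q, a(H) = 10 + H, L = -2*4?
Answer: -3/187 ≈ -0.016043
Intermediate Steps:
L = -8
M(q) = 8/q + q/11 (M(q) = q*(1/11) + 8/q = q/11 + 8/q = 8/q + q/11)
M(-17) + a(L) = (8/(-17) + (1/11)*(-17)) + (10 - 8) = (8*(-1/17) - 17/11) + 2 = (-8/17 - 17/11) + 2 = -377/187 + 2 = -3/187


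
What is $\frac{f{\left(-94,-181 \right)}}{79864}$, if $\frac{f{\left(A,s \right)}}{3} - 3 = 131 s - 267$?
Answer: $- \frac{71925}{79864} \approx -0.90059$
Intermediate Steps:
$f{\left(A,s \right)} = -792 + 393 s$ ($f{\left(A,s \right)} = 9 + 3 \left(131 s - 267\right) = 9 + 3 \left(-267 + 131 s\right) = 9 + \left(-801 + 393 s\right) = -792 + 393 s$)
$\frac{f{\left(-94,-181 \right)}}{79864} = \frac{-792 + 393 \left(-181\right)}{79864} = \left(-792 - 71133\right) \frac{1}{79864} = \left(-71925\right) \frac{1}{79864} = - \frac{71925}{79864}$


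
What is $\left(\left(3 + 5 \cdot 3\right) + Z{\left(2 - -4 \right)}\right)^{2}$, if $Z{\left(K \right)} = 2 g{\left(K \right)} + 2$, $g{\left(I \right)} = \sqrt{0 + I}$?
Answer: $424 + 80 \sqrt{6} \approx 619.96$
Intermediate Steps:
$g{\left(I \right)} = \sqrt{I}$
$Z{\left(K \right)} = 2 + 2 \sqrt{K}$ ($Z{\left(K \right)} = 2 \sqrt{K} + 2 = 2 + 2 \sqrt{K}$)
$\left(\left(3 + 5 \cdot 3\right) + Z{\left(2 - -4 \right)}\right)^{2} = \left(\left(3 + 5 \cdot 3\right) + \left(2 + 2 \sqrt{2 - -4}\right)\right)^{2} = \left(\left(3 + 15\right) + \left(2 + 2 \sqrt{2 + 4}\right)\right)^{2} = \left(18 + \left(2 + 2 \sqrt{6}\right)\right)^{2} = \left(20 + 2 \sqrt{6}\right)^{2}$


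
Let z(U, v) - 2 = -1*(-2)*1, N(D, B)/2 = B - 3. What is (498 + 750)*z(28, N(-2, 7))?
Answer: 4992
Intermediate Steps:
N(D, B) = -6 + 2*B (N(D, B) = 2*(B - 3) = 2*(-3 + B) = -6 + 2*B)
z(U, v) = 4 (z(U, v) = 2 - 1*(-2)*1 = 2 + 2*1 = 2 + 2 = 4)
(498 + 750)*z(28, N(-2, 7)) = (498 + 750)*4 = 1248*4 = 4992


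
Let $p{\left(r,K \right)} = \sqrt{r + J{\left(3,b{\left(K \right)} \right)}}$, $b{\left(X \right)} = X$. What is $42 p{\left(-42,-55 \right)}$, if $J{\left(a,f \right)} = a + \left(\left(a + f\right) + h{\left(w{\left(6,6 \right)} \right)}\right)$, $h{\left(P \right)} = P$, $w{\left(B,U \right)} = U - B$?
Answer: $42 i \sqrt{91} \approx 400.65 i$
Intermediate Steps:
$J{\left(a,f \right)} = f + 2 a$ ($J{\left(a,f \right)} = a + \left(\left(a + f\right) + \left(6 - 6\right)\right) = a + \left(\left(a + f\right) + 0\right) = a + \left(a + f\right) = f + 2 a$)
$p{\left(r,K \right)} = \sqrt{6 + K + r}$ ($p{\left(r,K \right)} = \sqrt{r + \left(K + 2 \cdot 3\right)} = \sqrt{r + \left(K + 6\right)} = \sqrt{r + \left(6 + K\right)} = \sqrt{6 + K + r}$)
$42 p{\left(-42,-55 \right)} = 42 \sqrt{6 - 55 - 42} = 42 \sqrt{-91} = 42 i \sqrt{91}$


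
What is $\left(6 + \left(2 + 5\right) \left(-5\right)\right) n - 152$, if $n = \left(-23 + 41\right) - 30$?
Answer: $196$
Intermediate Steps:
$n = -12$ ($n = 18 - 30 = -12$)
$\left(6 + \left(2 + 5\right) \left(-5\right)\right) n - 152 = \left(6 + \left(2 + 5\right) \left(-5\right)\right) \left(-12\right) - 152 = \left(6 + 7 \left(-5\right)\right) \left(-12\right) - 152 = \left(6 - 35\right) \left(-12\right) - 152 = \left(-29\right) \left(-12\right) - 152 = 348 - 152 = 196$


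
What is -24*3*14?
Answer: -1008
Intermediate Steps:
-24*3*14 = -8*9*14 = -72*14 = -1008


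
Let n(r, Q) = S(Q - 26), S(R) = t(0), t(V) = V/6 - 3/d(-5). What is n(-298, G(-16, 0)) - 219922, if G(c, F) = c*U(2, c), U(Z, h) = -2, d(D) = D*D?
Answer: -5498053/25 ≈ -2.1992e+5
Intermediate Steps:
d(D) = D²
G(c, F) = -2*c (G(c, F) = c*(-2) = -2*c)
t(V) = -3/25 + V/6 (t(V) = V/6 - 3/((-5)²) = V*(⅙) - 3/25 = V/6 - 3*1/25 = V/6 - 3/25 = -3/25 + V/6)
S(R) = -3/25 (S(R) = -3/25 + (⅙)*0 = -3/25 + 0 = -3/25)
n(r, Q) = -3/25
n(-298, G(-16, 0)) - 219922 = -3/25 - 219922 = -5498053/25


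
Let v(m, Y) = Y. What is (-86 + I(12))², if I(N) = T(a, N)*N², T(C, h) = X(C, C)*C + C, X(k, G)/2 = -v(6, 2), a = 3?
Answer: 1909924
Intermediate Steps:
X(k, G) = -4 (X(k, G) = 2*(-1*2) = 2*(-2) = -4)
T(C, h) = -3*C (T(C, h) = -4*C + C = -3*C)
I(N) = -9*N² (I(N) = (-3*3)*N² = -9*N²)
(-86 + I(12))² = (-86 - 9*12²)² = (-86 - 9*144)² = (-86 - 1296)² = (-1382)² = 1909924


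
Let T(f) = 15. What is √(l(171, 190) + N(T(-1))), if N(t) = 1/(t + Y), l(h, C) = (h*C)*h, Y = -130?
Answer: √73475322635/115 ≈ 2357.1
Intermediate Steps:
l(h, C) = C*h² (l(h, C) = (C*h)*h = C*h²)
N(t) = 1/(-130 + t) (N(t) = 1/(t - 130) = 1/(-130 + t))
√(l(171, 190) + N(T(-1))) = √(190*171² + 1/(-130 + 15)) = √(190*29241 + 1/(-115)) = √(5555790 - 1/115) = √(638915849/115) = √73475322635/115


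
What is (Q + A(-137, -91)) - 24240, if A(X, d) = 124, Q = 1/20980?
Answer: -505953679/20980 ≈ -24116.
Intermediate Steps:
Q = 1/20980 ≈ 4.7664e-5
(Q + A(-137, -91)) - 24240 = (1/20980 + 124) - 24240 = 2601521/20980 - 24240 = -505953679/20980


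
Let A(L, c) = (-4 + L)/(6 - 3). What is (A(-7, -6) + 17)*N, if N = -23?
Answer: -920/3 ≈ -306.67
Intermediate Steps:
A(L, c) = -4/3 + L/3 (A(L, c) = (-4 + L)/3 = (-4 + L)*(⅓) = -4/3 + L/3)
(A(-7, -6) + 17)*N = ((-4/3 + (⅓)*(-7)) + 17)*(-23) = ((-4/3 - 7/3) + 17)*(-23) = (-11/3 + 17)*(-23) = (40/3)*(-23) = -920/3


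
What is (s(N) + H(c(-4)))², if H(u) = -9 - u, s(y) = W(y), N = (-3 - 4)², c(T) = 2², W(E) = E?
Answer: 1296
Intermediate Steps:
c(T) = 4
N = 49 (N = (-7)² = 49)
s(y) = y
(s(N) + H(c(-4)))² = (49 + (-9 - 1*4))² = (49 + (-9 - 4))² = (49 - 13)² = 36² = 1296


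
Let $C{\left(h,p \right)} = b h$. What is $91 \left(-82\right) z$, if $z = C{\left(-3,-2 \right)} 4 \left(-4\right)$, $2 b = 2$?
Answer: $-358176$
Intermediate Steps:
$b = 1$ ($b = \frac{1}{2} \cdot 2 = 1$)
$C{\left(h,p \right)} = h$ ($C{\left(h,p \right)} = 1 h = h$)
$z = 48$ ($z = \left(-3\right) 4 \left(-4\right) = \left(-12\right) \left(-4\right) = 48$)
$91 \left(-82\right) z = 91 \left(-82\right) 48 = \left(-7462\right) 48 = -358176$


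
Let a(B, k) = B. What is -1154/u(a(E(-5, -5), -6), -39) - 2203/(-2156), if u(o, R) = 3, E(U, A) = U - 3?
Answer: -2481415/6468 ≈ -383.65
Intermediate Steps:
E(U, A) = -3 + U
-1154/u(a(E(-5, -5), -6), -39) - 2203/(-2156) = -1154/3 - 2203/(-2156) = -1154*1/3 - 2203*(-1/2156) = -1154/3 + 2203/2156 = -2481415/6468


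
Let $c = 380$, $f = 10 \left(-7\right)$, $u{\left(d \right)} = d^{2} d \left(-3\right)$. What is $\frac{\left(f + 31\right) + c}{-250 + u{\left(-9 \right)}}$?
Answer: $\frac{341}{1937} \approx 0.17605$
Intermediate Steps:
$u{\left(d \right)} = - 3 d^{3}$ ($u{\left(d \right)} = d^{3} \left(-3\right) = - 3 d^{3}$)
$f = -70$
$\frac{\left(f + 31\right) + c}{-250 + u{\left(-9 \right)}} = \frac{\left(-70 + 31\right) + 380}{-250 - 3 \left(-9\right)^{3}} = \frac{-39 + 380}{-250 - -2187} = \frac{341}{-250 + 2187} = \frac{341}{1937}$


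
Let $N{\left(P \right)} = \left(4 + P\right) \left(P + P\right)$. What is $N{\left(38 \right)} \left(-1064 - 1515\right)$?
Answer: $-8232168$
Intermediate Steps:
$N{\left(P \right)} = 2 P \left(4 + P\right)$ ($N{\left(P \right)} = \left(4 + P\right) 2 P = 2 P \left(4 + P\right)$)
$N{\left(38 \right)} \left(-1064 - 1515\right) = 2 \cdot 38 \left(4 + 38\right) \left(-1064 - 1515\right) = 2 \cdot 38 \cdot 42 \left(-2579\right) = 3192 \left(-2579\right) = -8232168$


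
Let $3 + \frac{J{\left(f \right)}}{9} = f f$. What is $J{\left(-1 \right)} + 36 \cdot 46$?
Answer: $1638$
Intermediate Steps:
$J{\left(f \right)} = -27 + 9 f^{2}$ ($J{\left(f \right)} = -27 + 9 f f = -27 + 9 f^{2}$)
$J{\left(-1 \right)} + 36 \cdot 46 = \left(-27 + 9 \left(-1\right)^{2}\right) + 36 \cdot 46 = \left(-27 + 9 \cdot 1\right) + 1656 = \left(-27 + 9\right) + 1656 = -18 + 1656 = 1638$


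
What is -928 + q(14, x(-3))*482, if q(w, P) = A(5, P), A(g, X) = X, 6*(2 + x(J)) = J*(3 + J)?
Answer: -1892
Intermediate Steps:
x(J) = -2 + J*(3 + J)/6 (x(J) = -2 + (J*(3 + J))/6 = -2 + J*(3 + J)/6)
q(w, P) = P
-928 + q(14, x(-3))*482 = -928 + (-2 + (½)*(-3) + (⅙)*(-3)²)*482 = -928 + (-2 - 3/2 + (⅙)*9)*482 = -928 + (-2 - 3/2 + 3/2)*482 = -928 - 2*482 = -928 - 964 = -1892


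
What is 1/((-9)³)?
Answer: -1/729 ≈ -0.0013717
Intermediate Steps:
1/((-9)³) = 1/(-729) = -1/729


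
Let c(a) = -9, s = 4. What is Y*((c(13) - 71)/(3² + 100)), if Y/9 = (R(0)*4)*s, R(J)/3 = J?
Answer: 0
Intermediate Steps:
R(J) = 3*J
Y = 0 (Y = 9*(((3*0)*4)*4) = 9*((0*4)*4) = 9*(0*4) = 9*0 = 0)
Y*((c(13) - 71)/(3² + 100)) = 0*((-9 - 71)/(3² + 100)) = 0*(-80/(9 + 100)) = 0*(-80/109) = 0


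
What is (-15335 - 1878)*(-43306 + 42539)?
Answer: 13202371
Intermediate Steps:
(-15335 - 1878)*(-43306 + 42539) = -17213*(-767) = 13202371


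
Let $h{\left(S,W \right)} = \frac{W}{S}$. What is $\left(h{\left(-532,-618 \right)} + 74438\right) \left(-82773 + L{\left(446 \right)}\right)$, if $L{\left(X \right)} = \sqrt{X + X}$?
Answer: $- \frac{1638973025541}{266} + \frac{19800817 \sqrt{223}}{133} \approx -6.1593 \cdot 10^{9}$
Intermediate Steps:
$L{\left(X \right)} = \sqrt{2} \sqrt{X}$ ($L{\left(X \right)} = \sqrt{2 X} = \sqrt{2} \sqrt{X}$)
$\left(h{\left(-532,-618 \right)} + 74438\right) \left(-82773 + L{\left(446 \right)}\right) = \left(- \frac{618}{-532} + 74438\right) \left(-82773 + \sqrt{2} \sqrt{446}\right) = \left(\left(-618\right) \left(- \frac{1}{532}\right) + 74438\right) \left(-82773 + 2 \sqrt{223}\right) = \left(\frac{309}{266} + 74438\right) \left(-82773 + 2 \sqrt{223}\right) = \frac{19800817 \left(-82773 + 2 \sqrt{223}\right)}{266} = - \frac{1638973025541}{266} + \frac{19800817 \sqrt{223}}{133}$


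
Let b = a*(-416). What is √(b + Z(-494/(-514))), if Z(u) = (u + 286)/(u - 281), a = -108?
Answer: √25856377306630/23990 ≈ 211.96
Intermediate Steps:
b = 44928 (b = -108*(-416) = 44928)
Z(u) = (286 + u)/(-281 + u)
√(b + Z(-494/(-514))) = √(44928 + (286 - 494/(-514))/(-281 - 494/(-514))) = √(44928 + (286 - 494*(-1/514))/(-281 - 494*(-1/514))) = √(44928 + (286 + 247/257)/(-281 + 247/257)) = √(44928 + (73749/257)/(-71970/257)) = √(44928 - 257/71970*73749/257) = √(44928 - 24583/23990) = √(1077798137/23990) = √25856377306630/23990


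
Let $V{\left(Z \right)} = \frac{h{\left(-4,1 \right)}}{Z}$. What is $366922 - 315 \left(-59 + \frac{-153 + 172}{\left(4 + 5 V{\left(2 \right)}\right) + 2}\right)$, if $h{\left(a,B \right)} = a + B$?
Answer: $389497$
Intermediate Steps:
$h{\left(a,B \right)} = B + a$
$V{\left(Z \right)} = - \frac{3}{Z}$ ($V{\left(Z \right)} = \frac{1 - 4}{Z} = - \frac{3}{Z}$)
$366922 - 315 \left(-59 + \frac{-153 + 172}{\left(4 + 5 V{\left(2 \right)}\right) + 2}\right) = 366922 - 315 \left(-59 + \frac{-153 + 172}{\left(4 + 5 \left(- \frac{3}{2}\right)\right) + 2}\right) = 366922 - 315 \left(-59 + \frac{19}{\left(4 + 5 \left(\left(-3\right) \frac{1}{2}\right)\right) + 2}\right) = 366922 - 315 \left(-59 + \frac{19}{\left(4 + 5 \left(- \frac{3}{2}\right)\right) + 2}\right) = 366922 - 315 \left(-59 + \frac{19}{\left(4 - \frac{15}{2}\right) + 2}\right) = 366922 - 315 \left(-59 + \frac{19}{- \frac{7}{2} + 2}\right) = 366922 - 315 \left(-59 + \frac{19}{- \frac{3}{2}}\right) = 366922 - 315 \left(-59 + 19 \left(- \frac{2}{3}\right)\right) = 366922 - 315 \left(-59 - \frac{38}{3}\right) = 366922 - 315 \left(- \frac{215}{3}\right) = 366922 - -22575 = 366922 + 22575 = 389497$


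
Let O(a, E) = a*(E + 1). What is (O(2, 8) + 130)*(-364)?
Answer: -53872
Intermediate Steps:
O(a, E) = a*(1 + E)
(O(2, 8) + 130)*(-364) = (2*(1 + 8) + 130)*(-364) = (2*9 + 130)*(-364) = (18 + 130)*(-364) = 148*(-364) = -53872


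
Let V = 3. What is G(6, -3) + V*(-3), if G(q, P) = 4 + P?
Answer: -8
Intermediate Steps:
G(6, -3) + V*(-3) = (4 - 3) + 3*(-3) = 1 - 9 = -8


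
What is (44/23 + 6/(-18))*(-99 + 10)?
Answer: -9701/69 ≈ -140.59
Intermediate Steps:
(44/23 + 6/(-18))*(-99 + 10) = (44*(1/23) + 6*(-1/18))*(-89) = (44/23 - 1/3)*(-89) = (109/69)*(-89) = -9701/69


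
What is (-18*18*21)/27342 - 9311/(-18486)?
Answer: 1022243/4011462 ≈ 0.25483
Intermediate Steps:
(-18*18*21)/27342 - 9311/(-18486) = -324*21*(1/27342) - 9311*(-1/18486) = -6804*1/27342 + 9311/18486 = -54/217 + 9311/18486 = 1022243/4011462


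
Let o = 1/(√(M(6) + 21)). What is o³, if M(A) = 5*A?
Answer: √51/2601 ≈ 0.0027456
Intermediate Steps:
o = √51/51 (o = 1/(√(5*6 + 21)) = 1/(√(30 + 21)) = 1/(√51) = √51/51 ≈ 0.14003)
o³ = (√51/51)³ = √51/2601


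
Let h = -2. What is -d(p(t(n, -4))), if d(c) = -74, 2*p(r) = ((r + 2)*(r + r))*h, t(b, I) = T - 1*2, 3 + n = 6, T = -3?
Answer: 74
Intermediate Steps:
n = 3 (n = -3 + 6 = 3)
t(b, I) = -5 (t(b, I) = -3 - 1*2 = -3 - 2 = -5)
p(r) = -2*r*(2 + r) (p(r) = (((r + 2)*(r + r))*(-2))/2 = (((2 + r)*(2*r))*(-2))/2 = ((2*r*(2 + r))*(-2))/2 = (-4*r*(2 + r))/2 = -2*r*(2 + r))
-d(p(t(n, -4))) = -1*(-74) = 74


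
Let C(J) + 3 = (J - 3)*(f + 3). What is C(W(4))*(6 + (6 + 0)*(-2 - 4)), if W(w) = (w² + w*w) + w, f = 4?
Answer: -6840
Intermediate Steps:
W(w) = w + 2*w² (W(w) = (w² + w²) + w = 2*w² + w = w + 2*w²)
C(J) = -24 + 7*J (C(J) = -3 + (J - 3)*(4 + 3) = -3 + (-3 + J)*7 = -3 + (-21 + 7*J) = -24 + 7*J)
C(W(4))*(6 + (6 + 0)*(-2 - 4)) = (-24 + 7*(4*(1 + 2*4)))*(6 + (6 + 0)*(-2 - 4)) = (-24 + 7*(4*(1 + 8)))*(6 + 6*(-6)) = (-24 + 7*(4*9))*(6 - 36) = (-24 + 7*36)*(-30) = (-24 + 252)*(-30) = 228*(-30) = -6840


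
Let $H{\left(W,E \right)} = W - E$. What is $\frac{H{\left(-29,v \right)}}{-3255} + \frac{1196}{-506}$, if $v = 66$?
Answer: $- \frac{16717}{7161} \approx -2.3344$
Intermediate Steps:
$\frac{H{\left(-29,v \right)}}{-3255} + \frac{1196}{-506} = \frac{-29 - 66}{-3255} + \frac{1196}{-506} = \left(-29 - 66\right) \left(- \frac{1}{3255}\right) + 1196 \left(- \frac{1}{506}\right) = \left(-95\right) \left(- \frac{1}{3255}\right) - \frac{26}{11} = \frac{19}{651} - \frac{26}{11} = - \frac{16717}{7161}$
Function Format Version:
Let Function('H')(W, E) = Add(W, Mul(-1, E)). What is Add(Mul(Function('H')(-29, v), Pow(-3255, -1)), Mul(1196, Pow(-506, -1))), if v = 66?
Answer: Rational(-16717, 7161) ≈ -2.3344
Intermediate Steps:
Add(Mul(Function('H')(-29, v), Pow(-3255, -1)), Mul(1196, Pow(-506, -1))) = Add(Mul(Add(-29, Mul(-1, 66)), Pow(-3255, -1)), Mul(1196, Pow(-506, -1))) = Add(Mul(Add(-29, -66), Rational(-1, 3255)), Mul(1196, Rational(-1, 506))) = Add(Mul(-95, Rational(-1, 3255)), Rational(-26, 11)) = Add(Rational(19, 651), Rational(-26, 11)) = Rational(-16717, 7161)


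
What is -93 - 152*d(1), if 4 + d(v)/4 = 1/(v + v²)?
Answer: 2035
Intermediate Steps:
d(v) = -16 + 4/(v + v²)
-93 - 152*d(1) = -93 - 608*(1 - 4*1 - 4*1²)/(1*(1 + 1)) = -93 - 608*(1 - 4 - 4*1)/2 = -93 - 608*(1 - 4 - 4)/2 = -93 - 608*(-7)/2 = -93 - 152*(-14) = -93 + 2128 = 2035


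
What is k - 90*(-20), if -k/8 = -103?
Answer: 2624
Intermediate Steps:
k = 824 (k = -8*(-103) = 824)
k - 90*(-20) = 824 - 90*(-20) = 824 + 1800 = 2624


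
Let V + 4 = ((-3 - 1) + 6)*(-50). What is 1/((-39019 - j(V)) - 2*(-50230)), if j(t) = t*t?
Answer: 1/50625 ≈ 1.9753e-5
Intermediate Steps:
V = -104 (V = -4 + ((-3 - 1) + 6)*(-50) = -4 + (-4 + 6)*(-50) = -4 + 2*(-50) = -4 - 100 = -104)
j(t) = t²
1/((-39019 - j(V)) - 2*(-50230)) = 1/((-39019 - 1*(-104)²) - 2*(-50230)) = 1/((-39019 - 1*10816) + 100460) = 1/((-39019 - 10816) + 100460) = 1/(-49835 + 100460) = 1/50625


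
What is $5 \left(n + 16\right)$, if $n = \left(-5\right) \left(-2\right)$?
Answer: $130$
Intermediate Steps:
$n = 10$
$5 \left(n + 16\right) = 5 \left(10 + 16\right) = 5 \cdot 26 = 130$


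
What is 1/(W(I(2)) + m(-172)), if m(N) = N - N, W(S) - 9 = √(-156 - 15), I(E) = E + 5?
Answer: 1/28 - I*√19/84 ≈ 0.035714 - 0.051892*I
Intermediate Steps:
I(E) = 5 + E
W(S) = 9 + 3*I*√19 (W(S) = 9 + √(-156 - 15) = 9 + √(-171) = 9 + 3*I*√19)
m(N) = 0
1/(W(I(2)) + m(-172)) = 1/((9 + 3*I*√19) + 0) = 1/(9 + 3*I*√19)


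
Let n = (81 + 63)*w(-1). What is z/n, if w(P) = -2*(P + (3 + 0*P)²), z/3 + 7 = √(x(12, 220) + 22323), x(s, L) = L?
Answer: 7/768 - √22543/768 ≈ -0.18638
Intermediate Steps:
z = -21 + 3*√22543 (z = -21 + 3*√(220 + 22323) = -21 + 3*√22543 ≈ 429.43)
w(P) = -18 - 2*P (w(P) = -2*(P + (3 + 0)²) = -2*(P + 3²) = -2*(P + 9) = -2*(9 + P) = -18 - 2*P)
n = -2304 (n = (81 + 63)*(-18 - 2*(-1)) = 144*(-18 + 2) = 144*(-16) = -2304)
z/n = (-21 + 3*√22543)/(-2304) = (-21 + 3*√22543)*(-1/2304) = 7/768 - √22543/768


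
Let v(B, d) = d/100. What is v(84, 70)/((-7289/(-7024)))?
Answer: 24584/36445 ≈ 0.67455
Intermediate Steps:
v(B, d) = d/100 (v(B, d) = d*(1/100) = d/100)
v(84, 70)/((-7289/(-7024))) = ((1/100)*70)/((-7289/(-7024))) = 7/(10*((-7289*(-1/7024)))) = 7/(10*(7289/7024)) = (7/10)*(7024/7289) = 24584/36445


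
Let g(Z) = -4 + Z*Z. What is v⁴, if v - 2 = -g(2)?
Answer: 16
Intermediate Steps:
g(Z) = -4 + Z²
v = 2 (v = 2 - (-4 + 2²) = 2 - (-4 + 4) = 2 - 1*0 = 2 + 0 = 2)
v⁴ = 2⁴ = 16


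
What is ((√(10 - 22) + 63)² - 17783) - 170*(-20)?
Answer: -10426 + 252*I*√3 ≈ -10426.0 + 436.48*I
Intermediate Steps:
((√(10 - 22) + 63)² - 17783) - 170*(-20) = ((√(-12) + 63)² - 17783) + 3400 = ((2*I*√3 + 63)² - 17783) + 3400 = ((63 + 2*I*√3)² - 17783) + 3400 = (-17783 + (63 + 2*I*√3)²) + 3400 = -14383 + (63 + 2*I*√3)²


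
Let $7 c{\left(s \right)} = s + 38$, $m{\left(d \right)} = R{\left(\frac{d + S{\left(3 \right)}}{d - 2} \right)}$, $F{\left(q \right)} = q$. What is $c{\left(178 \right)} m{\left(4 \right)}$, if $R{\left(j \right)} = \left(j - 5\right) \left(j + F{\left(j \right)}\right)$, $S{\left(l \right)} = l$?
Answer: $-324$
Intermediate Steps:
$R{\left(j \right)} = 2 j \left(-5 + j\right)$ ($R{\left(j \right)} = \left(j - 5\right) \left(j + j\right) = \left(-5 + j\right) 2 j = 2 j \left(-5 + j\right)$)
$m{\left(d \right)} = \frac{2 \left(-5 + \frac{3 + d}{-2 + d}\right) \left(3 + d\right)}{-2 + d}$ ($m{\left(d \right)} = 2 \frac{d + 3}{d - 2} \left(-5 + \frac{d + 3}{d - 2}\right) = 2 \frac{3 + d}{-2 + d} \left(-5 + \frac{3 + d}{-2 + d}\right) = \frac{2 \left(-5 + \frac{3 + d}{-2 + d}\right) \left(3 + d\right)}{-2 + d}$)
$c{\left(s \right)} = \frac{38}{7} + \frac{s}{7}$ ($c{\left(s \right)} = \frac{s + 38}{7} = \frac{38 + s}{7} = \frac{38}{7} + \frac{s}{7}$)
$c{\left(178 \right)} m{\left(4 \right)} = \left(\frac{38}{7} + \frac{1}{7} \cdot 178\right) \frac{2 \left(39 + 4 - 4 \cdot 4^{2}\right)}{4 + 4^{2} - 16} = \left(\frac{38}{7} + \frac{178}{7}\right) \frac{2 \left(39 + 4 - 64\right)}{4 + 16 - 16} = \frac{216 \frac{2 \left(39 + 4 - 64\right)}{4}}{7} = \frac{216 \cdot 2 \cdot \frac{1}{4} \left(-21\right)}{7} = \frac{216}{7} \left(- \frac{21}{2}\right) = -324$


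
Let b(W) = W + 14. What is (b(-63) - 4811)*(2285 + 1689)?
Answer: -19313640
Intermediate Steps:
b(W) = 14 + W
(b(-63) - 4811)*(2285 + 1689) = ((14 - 63) - 4811)*(2285 + 1689) = (-49 - 4811)*3974 = -4860*3974 = -19313640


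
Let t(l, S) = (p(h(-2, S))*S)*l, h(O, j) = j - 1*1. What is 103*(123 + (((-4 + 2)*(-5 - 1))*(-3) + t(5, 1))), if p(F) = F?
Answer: 8961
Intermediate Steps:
h(O, j) = -1 + j (h(O, j) = j - 1 = -1 + j)
t(l, S) = S*l*(-1 + S) (t(l, S) = ((-1 + S)*S)*l = (S*(-1 + S))*l = S*l*(-1 + S))
103*(123 + (((-4 + 2)*(-5 - 1))*(-3) + t(5, 1))) = 103*(123 + (((-4 + 2)*(-5 - 1))*(-3) + 1*5*(-1 + 1))) = 103*(123 + (-2*(-6)*(-3) + 1*5*0)) = 103*(123 + (12*(-3) + 0)) = 103*(123 + (-36 + 0)) = 103*(123 - 36) = 103*87 = 8961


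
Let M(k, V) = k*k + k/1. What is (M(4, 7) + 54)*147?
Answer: 10878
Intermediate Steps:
M(k, V) = k + k**2 (M(k, V) = k**2 + k*1 = k**2 + k = k + k**2)
(M(4, 7) + 54)*147 = (4*(1 + 4) + 54)*147 = (4*5 + 54)*147 = (20 + 54)*147 = 74*147 = 10878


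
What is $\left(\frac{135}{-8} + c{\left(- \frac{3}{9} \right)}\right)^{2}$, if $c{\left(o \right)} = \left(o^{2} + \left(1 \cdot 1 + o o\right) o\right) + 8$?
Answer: $\frac{3892729}{46656} \approx 83.435$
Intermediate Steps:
$c{\left(o \right)} = 8 + o^{2} + o \left(1 + o^{2}\right)$ ($c{\left(o \right)} = \left(o^{2} + \left(1 + o^{2}\right) o\right) + 8 = \left(o^{2} + o \left(1 + o^{2}\right)\right) + 8 = 8 + o^{2} + o \left(1 + o^{2}\right)$)
$\left(\frac{135}{-8} + c{\left(- \frac{3}{9} \right)}\right)^{2} = \left(\frac{135}{-8} + \left(8 - \frac{3}{9} + \left(- \frac{3}{9}\right)^{2} + \left(- \frac{3}{9}\right)^{3}\right)\right)^{2} = \left(135 \left(- \frac{1}{8}\right) + \left(8 - \frac{1}{3} + \left(\left(-3\right) \frac{1}{9}\right)^{2} + \left(\left(-3\right) \frac{1}{9}\right)^{3}\right)\right)^{2} = \left(- \frac{135}{8} + \left(8 - \frac{1}{3} + \left(- \frac{1}{3}\right)^{2} + \left(- \frac{1}{3}\right)^{3}\right)\right)^{2} = \left(- \frac{135}{8} + \left(8 - \frac{1}{3} + \frac{1}{9} - \frac{1}{27}\right)\right)^{2} = \left(- \frac{135}{8} + \frac{209}{27}\right)^{2} = \left(- \frac{1973}{216}\right)^{2} = \frac{3892729}{46656}$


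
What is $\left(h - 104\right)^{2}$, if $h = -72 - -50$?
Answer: $15876$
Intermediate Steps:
$h = -22$ ($h = -72 + 50 = -22$)
$\left(h - 104\right)^{2} = \left(-22 - 104\right)^{2} = \left(-126\right)^{2} = 15876$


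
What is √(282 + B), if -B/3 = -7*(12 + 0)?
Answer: √534 ≈ 23.108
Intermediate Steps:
B = 252 (B = -(-21)*(12 + 0) = -(-21)*12 = -3*(-84) = 252)
√(282 + B) = √(282 + 252) = √534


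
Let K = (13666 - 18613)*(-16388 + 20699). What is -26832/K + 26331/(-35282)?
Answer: -186867277501/250814057598 ≈ -0.74504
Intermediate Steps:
K = -21326517 (K = -4947*4311 = -21326517)
-26832/K + 26331/(-35282) = -26832/(-21326517) + 26331/(-35282) = -26832*(-1/21326517) + 26331*(-1/35282) = 8944/7108839 - 26331/35282 = -186867277501/250814057598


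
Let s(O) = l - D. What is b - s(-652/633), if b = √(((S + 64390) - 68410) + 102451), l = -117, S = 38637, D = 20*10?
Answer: 317 + 2*√34267 ≈ 687.23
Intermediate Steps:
D = 200
b = 2*√34267 (b = √(((38637 + 64390) - 68410) + 102451) = √((103027 - 68410) + 102451) = √(34617 + 102451) = √137068 = 2*√34267 ≈ 370.23)
s(O) = -317 (s(O) = -117 - 1*200 = -117 - 200 = -317)
b - s(-652/633) = 2*√34267 - 1*(-317) = 2*√34267 + 317 = 317 + 2*√34267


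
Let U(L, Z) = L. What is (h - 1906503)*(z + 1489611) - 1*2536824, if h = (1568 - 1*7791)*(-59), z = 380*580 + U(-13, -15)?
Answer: -2632281118132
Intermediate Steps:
z = 220387 (z = 380*580 - 13 = 220400 - 13 = 220387)
h = 367157 (h = (1568 - 7791)*(-59) = -6223*(-59) = 367157)
(h - 1906503)*(z + 1489611) - 1*2536824 = (367157 - 1906503)*(220387 + 1489611) - 1*2536824 = -1539346*1709998 - 2536824 = -2632278581308 - 2536824 = -2632281118132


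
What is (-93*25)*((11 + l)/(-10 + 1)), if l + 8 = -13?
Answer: -7750/3 ≈ -2583.3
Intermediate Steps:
l = -21 (l = -8 - 13 = -21)
(-93*25)*((11 + l)/(-10 + 1)) = (-93*25)*((11 - 21)/(-10 + 1)) = -(-23250)/(-9) = -(-23250)*(-1)/9 = -2325*10/9 = -7750/3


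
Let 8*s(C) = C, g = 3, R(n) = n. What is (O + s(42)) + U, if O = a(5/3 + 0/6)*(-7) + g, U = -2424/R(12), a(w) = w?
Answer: -2465/12 ≈ -205.42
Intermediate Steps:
s(C) = C/8
U = -202 (U = -2424/12 = -2424*1/12 = -202)
O = -26/3 (O = (5/3 + 0/6)*(-7) + 3 = (5*(⅓) + 0*(⅙))*(-7) + 3 = (5/3 + 0)*(-7) + 3 = (5/3)*(-7) + 3 = -35/3 + 3 = -26/3 ≈ -8.6667)
(O + s(42)) + U = (-26/3 + (⅛)*42) - 202 = (-26/3 + 21/4) - 202 = -41/12 - 202 = -2465/12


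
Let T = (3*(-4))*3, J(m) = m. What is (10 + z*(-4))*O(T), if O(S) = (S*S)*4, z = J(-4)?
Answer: 134784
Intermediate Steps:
z = -4
T = -36 (T = -12*3 = -36)
O(S) = 4*S² (O(S) = S²*4 = 4*S²)
(10 + z*(-4))*O(T) = (10 - 4*(-4))*(4*(-36)²) = (10 + 16)*(4*1296) = 26*5184 = 134784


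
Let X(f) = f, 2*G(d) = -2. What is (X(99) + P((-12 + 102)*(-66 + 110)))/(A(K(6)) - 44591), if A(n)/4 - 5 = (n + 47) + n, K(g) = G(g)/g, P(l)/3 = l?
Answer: -35937/133153 ≈ -0.26989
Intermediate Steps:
P(l) = 3*l
G(d) = -1 (G(d) = (½)*(-2) = -1)
K(g) = -1/g
A(n) = 208 + 8*n (A(n) = 20 + 4*((n + 47) + n) = 20 + 4*((47 + n) + n) = 20 + 4*(47 + 2*n) = 20 + (188 + 8*n) = 208 + 8*n)
(X(99) + P((-12 + 102)*(-66 + 110)))/(A(K(6)) - 44591) = (99 + 3*((-12 + 102)*(-66 + 110)))/((208 + 8*(-1/6)) - 44591) = (99 + 3*(90*44))/((208 + 8*(-1*⅙)) - 44591) = (99 + 3*3960)/((208 + 8*(-⅙)) - 44591) = (99 + 11880)/((208 - 4/3) - 44591) = 11979/(620/3 - 44591) = 11979/(-133153/3) = 11979*(-3/133153) = -35937/133153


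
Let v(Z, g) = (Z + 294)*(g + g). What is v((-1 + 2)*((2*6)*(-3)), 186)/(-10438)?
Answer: -47988/5219 ≈ -9.1949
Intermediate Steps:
v(Z, g) = 2*g*(294 + Z) (v(Z, g) = (294 + Z)*(2*g) = 2*g*(294 + Z))
v((-1 + 2)*((2*6)*(-3)), 186)/(-10438) = (2*186*(294 + (-1 + 2)*((2*6)*(-3))))/(-10438) = (2*186*(294 + 1*(12*(-3))))*(-1/10438) = (2*186*(294 + 1*(-36)))*(-1/10438) = (2*186*(294 - 36))*(-1/10438) = (2*186*258)*(-1/10438) = 95976*(-1/10438) = -47988/5219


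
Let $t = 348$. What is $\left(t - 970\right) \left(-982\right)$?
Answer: $610804$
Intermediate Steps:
$\left(t - 970\right) \left(-982\right) = \left(348 - 970\right) \left(-982\right) = \left(-622\right) \left(-982\right) = 610804$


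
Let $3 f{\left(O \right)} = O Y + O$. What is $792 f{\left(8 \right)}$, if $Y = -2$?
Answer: $-2112$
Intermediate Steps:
$f{\left(O \right)} = - \frac{O}{3}$ ($f{\left(O \right)} = \frac{O \left(-2\right) + O}{3} = \frac{- 2 O + O}{3} = \frac{\left(-1\right) O}{3} = - \frac{O}{3}$)
$792 f{\left(8 \right)} = 792 \left(\left(- \frac{1}{3}\right) 8\right) = 792 \left(- \frac{8}{3}\right) = -2112$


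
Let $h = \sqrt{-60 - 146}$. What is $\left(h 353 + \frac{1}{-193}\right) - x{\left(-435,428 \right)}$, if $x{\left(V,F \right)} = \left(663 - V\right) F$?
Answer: $- \frac{90699193}{193} + 353 i \sqrt{206} \approx -4.6994 \cdot 10^{5} + 5066.5 i$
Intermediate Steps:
$x{\left(V,F \right)} = F \left(663 - V\right)$
$h = i \sqrt{206}$ ($h = \sqrt{-206} = i \sqrt{206} \approx 14.353 i$)
$\left(h 353 + \frac{1}{-193}\right) - x{\left(-435,428 \right)} = \left(i \sqrt{206} \cdot 353 + \frac{1}{-193}\right) - 428 \left(663 - -435\right) = \left(353 i \sqrt{206} - \frac{1}{193}\right) - 428 \left(663 + 435\right) = \left(- \frac{1}{193} + 353 i \sqrt{206}\right) - 428 \cdot 1098 = \left(- \frac{1}{193} + 353 i \sqrt{206}\right) - 469944 = - \frac{90699193}{193} + 353 i \sqrt{206}$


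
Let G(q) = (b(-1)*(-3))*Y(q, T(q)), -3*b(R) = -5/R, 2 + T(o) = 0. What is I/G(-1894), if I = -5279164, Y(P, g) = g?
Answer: 2639582/5 ≈ 5.2792e+5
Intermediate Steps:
T(o) = -2 (T(o) = -2 + 0 = -2)
b(R) = 5/(3*R) (b(R) = -(-5)/(3*R) = 5/(3*R))
G(q) = -10 (G(q) = (((5/3)/(-1))*(-3))*(-2) = (((5/3)*(-1))*(-3))*(-2) = -5/3*(-3)*(-2) = 5*(-2) = -10)
I/G(-1894) = -5279164/(-10) = -5279164*(-⅒) = 2639582/5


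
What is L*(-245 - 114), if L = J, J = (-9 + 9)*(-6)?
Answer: 0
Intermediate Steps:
J = 0 (J = 0*(-6) = 0)
L = 0
L*(-245 - 114) = 0*(-245 - 114) = 0*(-359) = 0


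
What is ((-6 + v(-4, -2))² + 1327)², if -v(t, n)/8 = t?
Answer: 4012009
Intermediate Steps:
v(t, n) = -8*t
((-6 + v(-4, -2))² + 1327)² = ((-6 - 8*(-4))² + 1327)² = ((-6 + 32)² + 1327)² = (26² + 1327)² = (676 + 1327)² = 2003² = 4012009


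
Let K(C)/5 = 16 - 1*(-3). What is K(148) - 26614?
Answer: -26519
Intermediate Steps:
K(C) = 95 (K(C) = 5*(16 - 1*(-3)) = 5*(16 + 3) = 5*19 = 95)
K(148) - 26614 = 95 - 26614 = -26519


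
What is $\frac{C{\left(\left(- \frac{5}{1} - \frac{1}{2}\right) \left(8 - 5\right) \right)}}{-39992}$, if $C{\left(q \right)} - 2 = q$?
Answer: $\frac{29}{79984} \approx 0.00036257$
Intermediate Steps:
$C{\left(q \right)} = 2 + q$
$\frac{C{\left(\left(- \frac{5}{1} - \frac{1}{2}\right) \left(8 - 5\right) \right)}}{-39992} = \frac{2 + \left(- \frac{5}{1} - \frac{1}{2}\right) \left(8 - 5\right)}{-39992} = \left(2 + \left(\left(-5\right) 1 - \frac{1}{2}\right) 3\right) \left(- \frac{1}{39992}\right) = \left(2 + \left(-5 - \frac{1}{2}\right) 3\right) \left(- \frac{1}{39992}\right) = \left(2 - \frac{33}{2}\right) \left(- \frac{1}{39992}\right) = \left(- \frac{29}{2}\right) \left(- \frac{1}{39992}\right) = \frac{29}{79984}$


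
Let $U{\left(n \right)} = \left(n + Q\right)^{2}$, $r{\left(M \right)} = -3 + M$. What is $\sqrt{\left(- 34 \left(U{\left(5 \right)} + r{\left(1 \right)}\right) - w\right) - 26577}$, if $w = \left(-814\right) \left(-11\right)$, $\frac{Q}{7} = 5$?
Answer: $i \sqrt{89863} \approx 299.77 i$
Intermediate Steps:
$Q = 35$ ($Q = 7 \cdot 5 = 35$)
$w = 8954$
$U{\left(n \right)} = \left(35 + n\right)^{2}$ ($U{\left(n \right)} = \left(n + 35\right)^{2} = \left(35 + n\right)^{2}$)
$\sqrt{\left(- 34 \left(U{\left(5 \right)} + r{\left(1 \right)}\right) - w\right) - 26577} = \sqrt{\left(- 34 \left(\left(35 + 5\right)^{2} + \left(-3 + 1\right)\right) - 8954\right) - 26577} = \sqrt{\left(- 34 \left(40^{2} - 2\right) - 8954\right) - 26577} = \sqrt{\left(- 34 \left(1600 - 2\right) - 8954\right) - 26577} = \sqrt{\left(\left(-34\right) 1598 - 8954\right) - 26577} = \sqrt{\left(-54332 - 8954\right) - 26577} = \sqrt{-63286 - 26577} = \sqrt{-89863} = i \sqrt{89863}$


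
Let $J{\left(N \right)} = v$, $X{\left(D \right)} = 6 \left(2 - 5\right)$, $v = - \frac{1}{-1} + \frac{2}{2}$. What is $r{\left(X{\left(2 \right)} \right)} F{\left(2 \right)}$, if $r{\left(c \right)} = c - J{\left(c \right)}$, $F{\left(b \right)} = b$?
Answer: $-40$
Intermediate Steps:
$v = 2$ ($v = \left(-1\right) \left(-1\right) + 2 \cdot \frac{1}{2} = 1 + 1 = 2$)
$X{\left(D \right)} = -18$ ($X{\left(D \right)} = 6 \left(-3\right) = -18$)
$J{\left(N \right)} = 2$
$r{\left(c \right)} = -2 + c$ ($r{\left(c \right)} = c - 2 = -2 + c$)
$r{\left(X{\left(2 \right)} \right)} F{\left(2 \right)} = \left(-2 - 18\right) 2 = \left(-20\right) 2 = -40$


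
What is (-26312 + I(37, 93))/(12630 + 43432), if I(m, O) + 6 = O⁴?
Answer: 74778883/56062 ≈ 1333.9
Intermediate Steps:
I(m, O) = -6 + O⁴
(-26312 + I(37, 93))/(12630 + 43432) = (-26312 + (-6 + 93⁴))/(12630 + 43432) = (-26312 + (-6 + 74805201))/56062 = (-26312 + 74805195)*(1/56062) = 74778883*(1/56062) = 74778883/56062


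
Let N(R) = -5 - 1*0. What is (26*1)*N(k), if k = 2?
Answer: -130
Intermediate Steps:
N(R) = -5 (N(R) = -5 + 0 = -5)
(26*1)*N(k) = (26*1)*(-5) = 26*(-5) = -130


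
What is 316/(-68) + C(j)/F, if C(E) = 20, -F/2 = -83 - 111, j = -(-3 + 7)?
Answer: -7578/1649 ≈ -4.5955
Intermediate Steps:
j = -4 (j = -1*4 = -4)
F = 388 (F = -2*(-83 - 111) = -2*(-194) = 388)
316/(-68) + C(j)/F = 316/(-68) + 20/388 = 316*(-1/68) + 20*(1/388) = -79/17 + 5/97 = -7578/1649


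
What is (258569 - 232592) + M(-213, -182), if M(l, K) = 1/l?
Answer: 5533100/213 ≈ 25977.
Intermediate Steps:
(258569 - 232592) + M(-213, -182) = (258569 - 232592) + 1/(-213) = 25977 - 1/213 = 5533100/213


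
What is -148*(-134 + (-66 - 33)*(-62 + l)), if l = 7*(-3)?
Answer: -1196284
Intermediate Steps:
l = -21
-148*(-134 + (-66 - 33)*(-62 + l)) = -148*(-134 + (-66 - 33)*(-62 - 21)) = -148*(-134 - 99*(-83)) = -148*(-134 + 8217) = -148*8083 = -1196284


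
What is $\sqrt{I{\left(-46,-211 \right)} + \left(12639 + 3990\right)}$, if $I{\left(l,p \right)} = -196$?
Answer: $\sqrt{16433} \approx 128.19$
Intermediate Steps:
$\sqrt{I{\left(-46,-211 \right)} + \left(12639 + 3990\right)} = \sqrt{-196 + \left(12639 + 3990\right)} = \sqrt{-196 + 16629} = \sqrt{16433}$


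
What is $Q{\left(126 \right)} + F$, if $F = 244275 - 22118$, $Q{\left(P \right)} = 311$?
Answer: $222468$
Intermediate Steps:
$F = 222157$
$Q{\left(126 \right)} + F = 311 + 222157 = 222468$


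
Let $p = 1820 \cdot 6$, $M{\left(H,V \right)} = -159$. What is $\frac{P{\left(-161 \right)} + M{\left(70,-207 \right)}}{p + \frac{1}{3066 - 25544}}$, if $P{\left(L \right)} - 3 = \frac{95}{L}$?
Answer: $- \frac{566692858}{39519021199} \approx -0.01434$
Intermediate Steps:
$p = 10920$
$P{\left(L \right)} = 3 + \frac{95}{L}$
$\frac{P{\left(-161 \right)} + M{\left(70,-207 \right)}}{p + \frac{1}{3066 - 25544}} = \frac{\left(3 + \frac{95}{-161}\right) - 159}{10920 + \frac{1}{3066 - 25544}} = \frac{\left(3 + 95 \left(- \frac{1}{161}\right)\right) - 159}{10920 + \frac{1}{-22478}} = \frac{\left(3 - \frac{95}{161}\right) - 159}{10920 - \frac{1}{22478}} = \frac{\frac{388}{161} - 159}{\frac{245459759}{22478}} = \left(- \frac{25211}{161}\right) \frac{22478}{245459759} = - \frac{566692858}{39519021199}$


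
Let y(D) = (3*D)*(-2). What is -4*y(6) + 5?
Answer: 149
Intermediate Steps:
y(D) = -6*D
-4*y(6) + 5 = -(-24)*6 + 5 = -4*(-36) + 5 = 144 + 5 = 149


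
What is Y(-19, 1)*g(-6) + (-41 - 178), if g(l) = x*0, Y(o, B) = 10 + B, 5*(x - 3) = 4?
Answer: -219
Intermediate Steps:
x = 19/5 (x = 3 + (⅕)*4 = 3 + ⅘ = 19/5 ≈ 3.8000)
g(l) = 0 (g(l) = (19/5)*0 = 0)
Y(-19, 1)*g(-6) + (-41 - 178) = (10 + 1)*0 + (-41 - 178) = 11*0 - 219 = 0 - 219 = -219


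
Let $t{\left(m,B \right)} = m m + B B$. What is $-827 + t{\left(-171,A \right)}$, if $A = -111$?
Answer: $40735$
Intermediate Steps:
$t{\left(m,B \right)} = B^{2} + m^{2}$ ($t{\left(m,B \right)} = m^{2} + B^{2} = B^{2} + m^{2}$)
$-827 + t{\left(-171,A \right)} = -827 + \left(\left(-111\right)^{2} + \left(-171\right)^{2}\right) = -827 + \left(12321 + 29241\right) = -827 + 41562 = 40735$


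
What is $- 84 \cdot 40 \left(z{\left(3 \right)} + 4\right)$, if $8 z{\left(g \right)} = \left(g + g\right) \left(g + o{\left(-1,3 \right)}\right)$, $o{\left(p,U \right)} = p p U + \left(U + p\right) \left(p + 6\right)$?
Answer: $-53760$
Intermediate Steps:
$o{\left(p,U \right)} = U p^{2} + \left(6 + p\right) \left(U + p\right)$ ($o{\left(p,U \right)} = p^{2} U + \left(U + p\right) \left(6 + p\right) = U p^{2} + \left(6 + p\right) \left(U + p\right)$)
$z{\left(g \right)} = \frac{g \left(13 + g\right)}{4}$ ($z{\left(g \right)} = \frac{\left(g + g\right) \left(g + \left(\left(-1\right)^{2} + 6 \cdot 3 + 6 \left(-1\right) + 3 \left(-1\right) + 3 \left(-1\right)^{2}\right)\right)}{8} = \frac{2 g \left(g + \left(1 + 18 - 6 - 3 + 3 \cdot 1\right)\right)}{8} = \frac{2 g \left(g + \left(1 + 18 - 6 - 3 + 3\right)\right)}{8} = \frac{2 g \left(g + 13\right)}{8} = \frac{2 g \left(13 + g\right)}{8} = \frac{g \left(13 + g\right)}{4}$)
$- 84 \cdot 40 \left(z{\left(3 \right)} + 4\right) = - 84 \cdot 40 \left(\frac{1}{4} \cdot 3 \left(13 + 3\right) + 4\right) = - 84 \cdot 40 \left(\frac{1}{4} \cdot 3 \cdot 16 + 4\right) = - 84 \cdot 40 \left(12 + 4\right) = - 84 \cdot 40 \cdot 16 = \left(-84\right) 640 = -53760$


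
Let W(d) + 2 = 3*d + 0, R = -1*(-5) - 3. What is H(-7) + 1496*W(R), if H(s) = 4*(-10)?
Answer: 5944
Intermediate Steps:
H(s) = -40
R = 2 (R = 5 - 3 = 2)
W(d) = -2 + 3*d (W(d) = -2 + (3*d + 0) = -2 + 3*d)
H(-7) + 1496*W(R) = -40 + 1496*(-2 + 3*2) = -40 + 1496*(-2 + 6) = -40 + 1496*4 = -40 + 5984 = 5944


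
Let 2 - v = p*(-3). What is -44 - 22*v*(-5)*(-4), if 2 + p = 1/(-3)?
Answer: 2156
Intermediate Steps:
p = -7/3 (p = -2 + 1/(-3) = -2 - ⅓ = -7/3 ≈ -2.3333)
v = -5 (v = 2 - (-7)*(-3)/3 = 2 - 1*7 = 2 - 7 = -5)
-44 - 22*v*(-5)*(-4) = -44 - 22*(-5*(-5))*(-4) = -44 - 550*(-4) = -44 - 22*(-100) = -44 + 2200 = 2156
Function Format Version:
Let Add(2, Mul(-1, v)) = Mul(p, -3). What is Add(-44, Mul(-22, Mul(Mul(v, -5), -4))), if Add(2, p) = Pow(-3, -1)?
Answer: 2156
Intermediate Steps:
p = Rational(-7, 3) (p = Add(-2, Pow(-3, -1)) = Add(-2, Rational(-1, 3)) = Rational(-7, 3) ≈ -2.3333)
v = -5 (v = Add(2, Mul(-1, Mul(Rational(-7, 3), -3))) = Add(2, Mul(-1, 7)) = Add(2, -7) = -5)
Add(-44, Mul(-22, Mul(Mul(v, -5), -4))) = Add(-44, Mul(-22, Mul(Mul(-5, -5), -4))) = Add(-44, Mul(-22, Mul(25, -4))) = Add(-44, Mul(-22, -100)) = Add(-44, 2200) = 2156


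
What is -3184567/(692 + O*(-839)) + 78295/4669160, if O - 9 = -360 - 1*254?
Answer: -2965891304611/474654665784 ≈ -6.2485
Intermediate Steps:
O = -605 (O = 9 + (-360 - 1*254) = 9 + (-360 - 254) = 9 - 614 = -605)
-3184567/(692 + O*(-839)) + 78295/4669160 = -3184567/(692 - 605*(-839)) + 78295/4669160 = -3184567/(692 + 507595) + 78295*(1/4669160) = -3184567/508287 + 15659/933832 = -2965891304611/474654665784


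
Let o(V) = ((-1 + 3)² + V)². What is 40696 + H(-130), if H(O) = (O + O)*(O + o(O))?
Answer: -4053264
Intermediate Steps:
o(V) = (4 + V)² (o(V) = (2² + V)² = (4 + V)²)
H(O) = 2*O*(O + (4 + O)²) (H(O) = (O + O)*(O + (4 + O)²) = (2*O)*(O + (4 + O)²) = 2*O*(O + (4 + O)²))
40696 + H(-130) = 40696 + 2*(-130)*(-130 + (4 - 130)²) = 40696 + 2*(-130)*(-130 + (-126)²) = 40696 + 2*(-130)*(-130 + 15876) = 40696 + 2*(-130)*15746 = 40696 - 4093960 = -4053264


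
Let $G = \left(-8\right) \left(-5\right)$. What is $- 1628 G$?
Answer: $-65120$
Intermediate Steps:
$G = 40$
$- 1628 G = \left(-1628\right) 40 = -65120$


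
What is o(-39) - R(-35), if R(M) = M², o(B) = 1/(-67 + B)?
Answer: -129851/106 ≈ -1225.0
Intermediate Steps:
o(-39) - R(-35) = 1/(-67 - 39) - 1*(-35)² = 1/(-106) - 1*1225 = -1/106 - 1225 = -129851/106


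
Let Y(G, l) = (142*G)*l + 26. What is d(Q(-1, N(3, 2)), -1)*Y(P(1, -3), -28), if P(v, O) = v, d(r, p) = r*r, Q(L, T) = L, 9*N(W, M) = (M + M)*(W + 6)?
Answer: -3950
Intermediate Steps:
N(W, M) = 2*M*(6 + W)/9 (N(W, M) = ((M + M)*(W + 6))/9 = ((2*M)*(6 + W))/9 = (2*M*(6 + W))/9 = 2*M*(6 + W)/9)
d(r, p) = r²
Y(G, l) = 26 + 142*G*l (Y(G, l) = 142*G*l + 26 = 26 + 142*G*l)
d(Q(-1, N(3, 2)), -1)*Y(P(1, -3), -28) = (-1)²*(26 + 142*1*(-28)) = 1*(26 - 3976) = 1*(-3950) = -3950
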